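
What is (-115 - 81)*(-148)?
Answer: 29008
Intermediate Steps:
(-115 - 81)*(-148) = -196*(-148) = 29008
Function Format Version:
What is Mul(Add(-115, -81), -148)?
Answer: 29008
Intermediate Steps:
Mul(Add(-115, -81), -148) = Mul(-196, -148) = 29008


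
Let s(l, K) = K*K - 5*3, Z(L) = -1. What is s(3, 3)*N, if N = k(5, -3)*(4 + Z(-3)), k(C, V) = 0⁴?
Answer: 0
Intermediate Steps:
k(C, V) = 0
N = 0 (N = 0*(4 - 1) = 0*3 = 0)
s(l, K) = -15 + K² (s(l, K) = K² - 15 = -15 + K²)
s(3, 3)*N = (-15 + 3²)*0 = (-15 + 9)*0 = -6*0 = 0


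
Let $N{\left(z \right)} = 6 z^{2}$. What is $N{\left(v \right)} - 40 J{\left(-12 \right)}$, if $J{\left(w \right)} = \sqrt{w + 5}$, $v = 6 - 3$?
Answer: $54 - 40 i \sqrt{7} \approx 54.0 - 105.83 i$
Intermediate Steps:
$v = 3$
$J{\left(w \right)} = \sqrt{5 + w}$
$N{\left(v \right)} - 40 J{\left(-12 \right)} = 6 \cdot 3^{2} - 40 \sqrt{5 - 12} = 6 \cdot 9 - 40 \sqrt{-7} = 54 - 40 i \sqrt{7}$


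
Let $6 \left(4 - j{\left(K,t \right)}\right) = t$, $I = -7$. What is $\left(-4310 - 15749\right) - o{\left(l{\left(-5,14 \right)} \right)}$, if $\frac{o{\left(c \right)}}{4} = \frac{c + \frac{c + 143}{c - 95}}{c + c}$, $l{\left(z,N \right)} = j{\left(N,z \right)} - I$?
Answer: $- \frac{710730021}{35429} \approx -20061.0$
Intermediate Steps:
$j{\left(K,t \right)} = 4 - \frac{t}{6}$
$l{\left(z,N \right)} = 11 - \frac{z}{6}$ ($l{\left(z,N \right)} = \left(4 - \frac{z}{6}\right) - -7 = \left(4 - \frac{z}{6}\right) + 7 = 11 - \frac{z}{6}$)
$o{\left(c \right)} = \frac{2 \left(c + \frac{143 + c}{-95 + c}\right)}{c}$ ($o{\left(c \right)} = 4 \frac{c + \frac{c + 143}{c - 95}}{c + c} = 4 \frac{c + \frac{143 + c}{-95 + c}}{2 c} = \frac{2 \left(c + \frac{143 + c}{-95 + c}\right)}{c}$)
$\left(-4310 - 15749\right) - o{\left(l{\left(-5,14 \right)} \right)} = \left(-4310 - 15749\right) - \frac{2 \left(143 + \left(11 - - \frac{5}{6}\right)^{2} - 94 \left(11 - - \frac{5}{6}\right)\right)}{\left(11 - - \frac{5}{6}\right) \left(-95 + \left(11 - - \frac{5}{6}\right)\right)} = -20059 - \frac{2 \left(143 + \left(11 + \frac{5}{6}\right)^{2} - 94 \left(11 + \frac{5}{6}\right)\right)}{\left(11 + \frac{5}{6}\right) \left(-95 + \left(11 + \frac{5}{6}\right)\right)} = -20059 - \frac{2 \left(143 + \left(\frac{71}{6}\right)^{2} - \frac{3337}{3}\right)}{\frac{71}{6} \left(-95 + \frac{71}{6}\right)} = -20059 - 2 \cdot \frac{6}{71} \frac{1}{- \frac{499}{6}} \left(143 + \frac{5041}{36} - \frac{3337}{3}\right) = -20059 - 2 \cdot \frac{6}{71} \left(- \frac{6}{499}\right) \left(- \frac{29855}{36}\right) = -20059 - \frac{59710}{35429} = - \frac{710730021}{35429}$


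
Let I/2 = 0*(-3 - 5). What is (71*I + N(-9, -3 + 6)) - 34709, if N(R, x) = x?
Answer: -34706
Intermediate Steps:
I = 0 (I = 2*(0*(-3 - 5)) = 2*(0*(-8)) = 2*0 = 0)
(71*I + N(-9, -3 + 6)) - 34709 = (71*0 + (-3 + 6)) - 34709 = (0 + 3) - 34709 = 3 - 34709 = -34706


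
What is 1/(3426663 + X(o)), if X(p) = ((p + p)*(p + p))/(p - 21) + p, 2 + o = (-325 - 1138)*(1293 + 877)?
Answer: -3174733/39515307977693 ≈ -8.0342e-8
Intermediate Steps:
o = -3174712 (o = -2 + (-325 - 1138)*(1293 + 877) = -2 - 1463*2170 = -2 - 3174710 = -3174712)
X(p) = p + 4*p**2/(-21 + p) (X(p) = ((2*p)*(2*p))/(-21 + p) + p = (4*p**2)/(-21 + p) + p = 4*p**2/(-21 + p) + p = p + 4*p**2/(-21 + p))
1/(3426663 + X(o)) = 1/(3426663 - 3174712*(-21 + 5*(-3174712))/(-21 - 3174712)) = 1/(3426663 - 3174712*(-21 - 15873560)/(-3174733)) = 1/(3426663 - 3174712*(-1/3174733)*(-15873581)) = 1/(3426663 - 50394048083672/3174733) = 1/(-39515307977693/3174733) = -3174733/39515307977693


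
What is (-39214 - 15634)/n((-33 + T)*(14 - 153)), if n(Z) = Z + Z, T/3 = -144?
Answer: -27424/64635 ≈ -0.42429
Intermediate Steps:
T = -432 (T = 3*(-144) = -432)
n(Z) = 2*Z
(-39214 - 15634)/n((-33 + T)*(14 - 153)) = (-39214 - 15634)/((2*((-33 - 432)*(14 - 153)))) = -54848/(2*(-465*(-139))) = -54848/(2*64635) = -54848/129270 = -54848*1/129270 = -27424/64635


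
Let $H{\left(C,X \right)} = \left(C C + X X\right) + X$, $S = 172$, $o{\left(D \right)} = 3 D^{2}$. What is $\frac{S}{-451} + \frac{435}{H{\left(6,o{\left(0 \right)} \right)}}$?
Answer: $\frac{63331}{5412} \approx 11.702$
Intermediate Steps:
$H{\left(C,X \right)} = X + C^{2} + X^{2}$ ($H{\left(C,X \right)} = \left(C^{2} + X^{2}\right) + X = X + C^{2} + X^{2}$)
$\frac{S}{-451} + \frac{435}{H{\left(6,o{\left(0 \right)} \right)}} = \frac{172}{-451} + \frac{435}{3 \cdot 0^{2} + 6^{2} + \left(3 \cdot 0^{2}\right)^{2}} = 172 \left(- \frac{1}{451}\right) + \frac{435}{3 \cdot 0 + 36 + \left(3 \cdot 0\right)^{2}} = - \frac{172}{451} + \frac{435}{0 + 36 + 0^{2}} = - \frac{172}{451} + \frac{435}{0 + 36 + 0} = - \frac{172}{451} + \frac{435}{36} = - \frac{172}{451} + 435 \cdot \frac{1}{36} = - \frac{172}{451} + \frac{145}{12} = \frac{63331}{5412}$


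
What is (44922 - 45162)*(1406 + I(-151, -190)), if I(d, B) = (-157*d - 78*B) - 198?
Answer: -9536400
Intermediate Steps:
I(d, B) = -198 - 157*d - 78*B
(44922 - 45162)*(1406 + I(-151, -190)) = (44922 - 45162)*(1406 + (-198 - 157*(-151) - 78*(-190))) = -240*(1406 + (-198 + 23707 + 14820)) = -240*(1406 + 38329) = -240*39735 = -9536400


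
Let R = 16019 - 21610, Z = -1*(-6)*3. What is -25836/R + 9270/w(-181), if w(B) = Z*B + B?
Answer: 37021434/19227449 ≈ 1.9254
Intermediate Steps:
Z = 18 (Z = 6*3 = 18)
R = -5591
w(B) = 19*B (w(B) = 18*B + B = 19*B)
-25836/R + 9270/w(-181) = -25836/(-5591) + 9270/((19*(-181))) = -25836*(-1/5591) + 9270/(-3439) = 25836/5591 + 9270*(-1/3439) = 25836/5591 - 9270/3439 = 37021434/19227449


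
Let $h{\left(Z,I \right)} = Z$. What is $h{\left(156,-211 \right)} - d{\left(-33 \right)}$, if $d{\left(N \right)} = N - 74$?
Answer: $263$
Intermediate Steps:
$d{\left(N \right)} = -74 + N$
$h{\left(156,-211 \right)} - d{\left(-33 \right)} = 156 - \left(-74 - 33\right) = 156 - -107 = 156 + 107 = 263$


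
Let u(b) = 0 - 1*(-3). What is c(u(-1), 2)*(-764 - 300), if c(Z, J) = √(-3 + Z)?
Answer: 0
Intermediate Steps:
u(b) = 3 (u(b) = 0 + 3 = 3)
c(u(-1), 2)*(-764 - 300) = √(-3 + 3)*(-764 - 300) = √0*(-1064) = 0*(-1064) = 0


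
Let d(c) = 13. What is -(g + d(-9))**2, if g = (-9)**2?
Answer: -8836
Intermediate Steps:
g = 81
-(g + d(-9))**2 = -(81 + 13)**2 = -1*94**2 = -1*8836 = -8836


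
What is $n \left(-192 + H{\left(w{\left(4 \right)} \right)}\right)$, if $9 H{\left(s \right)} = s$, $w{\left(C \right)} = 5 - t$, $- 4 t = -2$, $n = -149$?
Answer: $\frac{57067}{2} \approx 28534.0$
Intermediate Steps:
$t = \frac{1}{2}$ ($t = \left(- \frac{1}{4}\right) \left(-2\right) = \frac{1}{2} \approx 0.5$)
$w{\left(C \right)} = \frac{9}{2}$ ($w{\left(C \right)} = 5 - \frac{1}{2} = \frac{9}{2}$)
$H{\left(s \right)} = \frac{s}{9}$
$n \left(-192 + H{\left(w{\left(4 \right)} \right)}\right) = - 149 \left(-192 + \frac{1}{9} \cdot \frac{9}{2}\right) = - 149 \left(-192 + \frac{1}{2}\right) = \left(-149\right) \left(- \frac{383}{2}\right) = \frac{57067}{2}$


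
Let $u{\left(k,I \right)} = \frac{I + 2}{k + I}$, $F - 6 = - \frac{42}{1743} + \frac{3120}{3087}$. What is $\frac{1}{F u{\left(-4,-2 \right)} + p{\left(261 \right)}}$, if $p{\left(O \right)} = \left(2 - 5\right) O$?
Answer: $- \frac{1}{783} \approx -0.0012771$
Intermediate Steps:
$p{\left(O \right)} = - 3 O$
$F = \frac{596704}{85407}$ ($F = 6 + \left(- \frac{42}{1743} + \frac{3120}{3087}\right) = 6 + \left(\left(-42\right) \frac{1}{1743} + 3120 \cdot \frac{1}{3087}\right) = 6 + \left(- \frac{2}{83} + \frac{1040}{1029}\right) = 6 + \frac{84262}{85407} = \frac{596704}{85407} \approx 6.9866$)
$u{\left(k,I \right)} = \frac{2 + I}{I + k}$
$\frac{1}{F u{\left(-4,-2 \right)} + p{\left(261 \right)}} = \frac{1}{\frac{596704 \frac{2 - 2}{-2 - 4}}{85407} - 783} = \frac{1}{\frac{596704 \frac{1}{-6} \cdot 0}{85407} - 783} = \frac{1}{\frac{596704 \left(\left(- \frac{1}{6}\right) 0\right)}{85407} - 783} = \frac{1}{\frac{596704}{85407} \cdot 0 - 783} = \frac{1}{0 - 783} = \frac{1}{-783} = - \frac{1}{783}$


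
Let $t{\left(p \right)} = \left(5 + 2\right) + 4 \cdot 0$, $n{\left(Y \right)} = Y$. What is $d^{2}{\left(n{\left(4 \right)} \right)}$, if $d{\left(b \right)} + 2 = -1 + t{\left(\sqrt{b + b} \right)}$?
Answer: $16$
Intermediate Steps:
$t{\left(p \right)} = 7$ ($t{\left(p \right)} = 7 + 0 = 7$)
$d{\left(b \right)} = 4$ ($d{\left(b \right)} = -2 + \left(-1 + 7\right) = -2 + 6 = 4$)
$d^{2}{\left(n{\left(4 \right)} \right)} = 4^{2} = 16$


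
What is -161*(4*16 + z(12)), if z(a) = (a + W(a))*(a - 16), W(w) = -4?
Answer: -5152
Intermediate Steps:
z(a) = (-16 + a)*(-4 + a) (z(a) = (a - 4)*(a - 16) = (-4 + a)*(-16 + a) = (-16 + a)*(-4 + a))
-161*(4*16 + z(12)) = -161*(4*16 + (64 + 12² - 20*12)) = -161*(64 + (64 + 144 - 240)) = -161*(64 - 32) = -161*32 = -5152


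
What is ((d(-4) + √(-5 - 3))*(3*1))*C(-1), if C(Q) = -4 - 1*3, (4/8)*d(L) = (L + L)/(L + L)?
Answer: -42 - 42*I*√2 ≈ -42.0 - 59.397*I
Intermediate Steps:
d(L) = 2 (d(L) = 2*((L + L)/(L + L)) = 2*((2*L)/((2*L))) = 2*((2*L)*(1/(2*L))) = 2*1 = 2)
C(Q) = -7 (C(Q) = -4 - 3 = -7)
((d(-4) + √(-5 - 3))*(3*1))*C(-1) = ((2 + √(-5 - 3))*(3*1))*(-7) = ((2 + √(-8))*3)*(-7) = ((2 + 2*I*√2)*3)*(-7) = (6 + 6*I*√2)*(-7) = -42 - 42*I*√2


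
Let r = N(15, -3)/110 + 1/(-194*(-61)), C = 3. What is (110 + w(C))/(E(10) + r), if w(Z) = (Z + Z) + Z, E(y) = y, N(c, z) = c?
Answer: 7745353/659751 ≈ 11.740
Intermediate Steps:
r = 8881/65087 (r = 15/110 + 1/(-194*(-61)) = 15*(1/110) - 1/194*(-1/61) = 3/22 + 1/11834 = 8881/65087 ≈ 0.13645)
w(Z) = 3*Z (w(Z) = 2*Z + Z = 3*Z)
(110 + w(C))/(E(10) + r) = (110 + 3*3)/(10 + 8881/65087) = (110 + 9)/(659751/65087) = 119*(65087/659751) = 7745353/659751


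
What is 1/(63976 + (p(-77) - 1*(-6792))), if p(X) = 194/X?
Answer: 77/5448942 ≈ 1.4131e-5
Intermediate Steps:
1/(63976 + (p(-77) - 1*(-6792))) = 1/(63976 + (194/(-77) - 1*(-6792))) = 1/(63976 + (194*(-1/77) + 6792)) = 1/(63976 + (-194/77 + 6792)) = 1/(63976 + 522790/77) = 1/(5448942/77) = 77/5448942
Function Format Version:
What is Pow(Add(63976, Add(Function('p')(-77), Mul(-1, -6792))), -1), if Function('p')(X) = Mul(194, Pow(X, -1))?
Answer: Rational(77, 5448942) ≈ 1.4131e-5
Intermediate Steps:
Pow(Add(63976, Add(Function('p')(-77), Mul(-1, -6792))), -1) = Pow(Add(63976, Add(Mul(194, Pow(-77, -1)), Mul(-1, -6792))), -1) = Pow(Add(63976, Add(Mul(194, Rational(-1, 77)), 6792)), -1) = Pow(Add(63976, Add(Rational(-194, 77), 6792)), -1) = Pow(Add(63976, Rational(522790, 77)), -1) = Pow(Rational(5448942, 77), -1) = Rational(77, 5448942)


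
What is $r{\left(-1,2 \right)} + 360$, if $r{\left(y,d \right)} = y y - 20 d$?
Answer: $321$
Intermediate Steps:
$r{\left(y,d \right)} = y^{2} - 20 d$
$r{\left(-1,2 \right)} + 360 = \left(\left(-1\right)^{2} - 40\right) + 360 = \left(1 - 40\right) + 360 = -39 + 360 = 321$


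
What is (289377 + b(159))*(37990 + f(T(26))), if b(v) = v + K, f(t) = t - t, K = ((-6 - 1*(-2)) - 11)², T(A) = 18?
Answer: 11008020390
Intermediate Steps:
K = 225 (K = ((-6 + 2) - 11)² = (-4 - 11)² = (-15)² = 225)
f(t) = 0
b(v) = 225 + v (b(v) = v + 225 = 225 + v)
(289377 + b(159))*(37990 + f(T(26))) = (289377 + (225 + 159))*(37990 + 0) = (289377 + 384)*37990 = 289761*37990 = 11008020390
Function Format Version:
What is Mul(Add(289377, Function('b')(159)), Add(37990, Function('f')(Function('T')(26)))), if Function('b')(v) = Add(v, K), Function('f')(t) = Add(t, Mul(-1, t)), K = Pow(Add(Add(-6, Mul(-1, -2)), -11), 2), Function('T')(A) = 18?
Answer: 11008020390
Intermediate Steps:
K = 225 (K = Pow(Add(Add(-6, 2), -11), 2) = Pow(Add(-4, -11), 2) = Pow(-15, 2) = 225)
Function('f')(t) = 0
Function('b')(v) = Add(225, v) (Function('b')(v) = Add(v, 225) = Add(225, v))
Mul(Add(289377, Function('b')(159)), Add(37990, Function('f')(Function('T')(26)))) = Mul(Add(289377, Add(225, 159)), Add(37990, 0)) = Mul(Add(289377, 384), 37990) = Mul(289761, 37990) = 11008020390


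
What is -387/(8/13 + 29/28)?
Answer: -140868/601 ≈ -234.39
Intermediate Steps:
-387/(8/13 + 29/28) = -387/601/364 = -387*364/601 = -140868/601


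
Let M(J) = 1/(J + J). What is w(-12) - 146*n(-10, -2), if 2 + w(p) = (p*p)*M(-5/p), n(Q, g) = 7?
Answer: -4256/5 ≈ -851.20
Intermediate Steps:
M(J) = 1/(2*J)
w(p) = -2 - p**3/10 (w(p) = -2 + (p*p)*(1/(2*((-5/p)))) = -2 + p**2*((-p/5)/2) = -2 + p**2*(-p/10) = -2 - p**3/10)
w(-12) - 146*n(-10, -2) = (-2 - 1/10*(-12)**3) - 146*7 = (-2 - 1/10*(-1728)) - 1022 = (-2 + 864/5) - 1022 = 854/5 - 1022 = -4256/5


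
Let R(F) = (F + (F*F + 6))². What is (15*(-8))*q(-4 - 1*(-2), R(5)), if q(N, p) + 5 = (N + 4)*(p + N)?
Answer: -309960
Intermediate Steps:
R(F) = (6 + F + F²)² (R(F) = (F + (F² + 6))² = (F + (6 + F²))² = (6 + F + F²)²)
q(N, p) = -5 + (4 + N)*(N + p) (q(N, p) = -5 + (N + 4)*(p + N) = -5 + (4 + N)*(N + p))
(15*(-8))*q(-4 - 1*(-2), R(5)) = (15*(-8))*(-5 + (-4 - 1*(-2))² + 4*(-4 - 1*(-2)) + 4*(6 + 5 + 5²)² + (-4 - 1*(-2))*(6 + 5 + 5²)²) = -120*(-5 + (-4 + 2)² + 4*(-4 + 2) + 4*(6 + 5 + 25)² + (-4 + 2)*(6 + 5 + 25)²) = -120*(-5 + (-2)² + 4*(-2) + 4*36² - 2*36²) = -120*(-5 + 4 - 8 + 4*1296 - 2*1296) = -120*(-5 + 4 - 8 + 5184 - 2592) = -120*2583 = -309960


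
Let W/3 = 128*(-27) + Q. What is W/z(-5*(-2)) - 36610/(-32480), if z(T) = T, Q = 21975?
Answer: 12891839/2320 ≈ 5556.8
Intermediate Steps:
W = 55557 (W = 3*(128*(-27) + 21975) = 3*(-3456 + 21975) = 3*18519 = 55557)
W/z(-5*(-2)) - 36610/(-32480) = 55557/((-5*(-2))) - 36610/(-32480) = 55557/10 - 36610*(-1/32480) = 55557*(⅒) + 523/464 = 55557/10 + 523/464 = 12891839/2320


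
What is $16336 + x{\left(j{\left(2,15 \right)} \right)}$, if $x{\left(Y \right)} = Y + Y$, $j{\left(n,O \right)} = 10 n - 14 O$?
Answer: $15956$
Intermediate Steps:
$j{\left(n,O \right)} = - 14 O + 10 n$
$x{\left(Y \right)} = 2 Y$
$16336 + x{\left(j{\left(2,15 \right)} \right)} = 16336 + 2 \left(\left(-14\right) 15 + 10 \cdot 2\right) = 16336 + 2 \left(-210 + 20\right) = 16336 + 2 \left(-190\right) = 16336 - 380 = 15956$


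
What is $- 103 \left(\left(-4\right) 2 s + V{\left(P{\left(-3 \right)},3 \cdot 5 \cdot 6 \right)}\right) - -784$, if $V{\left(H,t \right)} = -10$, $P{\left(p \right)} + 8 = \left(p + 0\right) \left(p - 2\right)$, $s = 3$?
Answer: $4286$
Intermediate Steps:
$P{\left(p \right)} = -8 + p \left(-2 + p\right)$ ($P{\left(p \right)} = -8 + \left(p + 0\right) \left(p - 2\right) = -8 + p \left(-2 + p\right)$)
$- 103 \left(\left(-4\right) 2 s + V{\left(P{\left(-3 \right)},3 \cdot 5 \cdot 6 \right)}\right) - -784 = - 103 \left(\left(-4\right) 2 \cdot 3 - 10\right) - -784 = - 103 \left(\left(-8\right) 3 - 10\right) + 784 = - 103 \left(-24 - 10\right) + 784 = \left(-103\right) \left(-34\right) + 784 = 3502 + 784 = 4286$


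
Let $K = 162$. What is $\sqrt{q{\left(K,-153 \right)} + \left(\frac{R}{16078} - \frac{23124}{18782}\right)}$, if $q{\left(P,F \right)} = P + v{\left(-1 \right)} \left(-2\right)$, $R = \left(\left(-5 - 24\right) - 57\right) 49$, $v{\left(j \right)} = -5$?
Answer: $\frac{\sqrt{971782890546053177}}{75494249} \approx 13.058$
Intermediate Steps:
$R = -4214$ ($R = \left(\left(-5 - 24\right) - 57\right) 49 = \left(-29 - 57\right) 49 = \left(-86\right) 49 = -4214$)
$q{\left(P,F \right)} = 10 + P$ ($q{\left(P,F \right)} = P - -10 = P + 10 = 10 + P$)
$\sqrt{q{\left(K,-153 \right)} + \left(\frac{R}{16078} - \frac{23124}{18782}\right)} = \sqrt{\left(10 + 162\right) - \left(\frac{2107}{8039} + \frac{11562}{9391}\right)} = \sqrt{172 - \frac{112733755}{75494249}} = \sqrt{\frac{12872277073}{75494249}} = \frac{\sqrt{971782890546053177}}{75494249}$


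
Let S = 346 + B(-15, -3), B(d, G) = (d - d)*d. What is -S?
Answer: -346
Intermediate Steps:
B(d, G) = 0 (B(d, G) = 0*d = 0)
S = 346 (S = 346 + 0 = 346)
-S = -1*346 = -346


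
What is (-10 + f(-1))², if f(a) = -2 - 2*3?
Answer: 324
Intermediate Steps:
f(a) = -8 (f(a) = -2 - 6 = -8)
(-10 + f(-1))² = (-10 - 8)² = (-18)² = 324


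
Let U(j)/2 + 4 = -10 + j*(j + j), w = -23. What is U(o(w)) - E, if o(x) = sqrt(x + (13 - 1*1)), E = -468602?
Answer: 468530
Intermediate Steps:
o(x) = sqrt(12 + x) (o(x) = sqrt(x + (13 - 1)) = sqrt(x + 12) = sqrt(12 + x))
U(j) = -28 + 4*j**2 (U(j) = -8 + 2*(-10 + j*(j + j)) = -8 + 2*(-10 + j*(2*j)) = -8 + 2*(-10 + 2*j**2) = -8 + (-20 + 4*j**2) = -28 + 4*j**2)
U(o(w)) - E = (-28 + 4*(sqrt(12 - 23))**2) - 1*(-468602) = (-28 + 4*(sqrt(-11))**2) + 468602 = (-28 + 4*(I*sqrt(11))**2) + 468602 = (-28 + 4*(-11)) + 468602 = (-28 - 44) + 468602 = -72 + 468602 = 468530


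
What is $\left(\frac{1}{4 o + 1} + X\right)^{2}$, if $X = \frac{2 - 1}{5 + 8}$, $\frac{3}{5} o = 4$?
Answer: $\frac{14884}{1164241} \approx 0.012784$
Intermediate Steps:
$o = \frac{20}{3}$ ($o = \frac{5}{3} \cdot 4 = \frac{20}{3} \approx 6.6667$)
$X = \frac{1}{13}$ ($X = 1 \cdot \frac{1}{13} = \frac{1}{13} \approx 0.076923$)
$\left(\frac{1}{4 o + 1} + X\right)^{2} = \left(\frac{1}{4 \cdot \frac{20}{3} + 1} + \frac{1}{13}\right)^{2} = \left(\frac{1}{\frac{80}{3} + 1} + \frac{1}{13}\right)^{2} = \left(\frac{1}{\frac{83}{3}} + \frac{1}{13}\right)^{2} = \left(\frac{3}{83} + \frac{1}{13}\right)^{2} = \left(\frac{122}{1079}\right)^{2} = \frac{14884}{1164241}$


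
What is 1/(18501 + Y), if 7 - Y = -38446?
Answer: 1/56954 ≈ 1.7558e-5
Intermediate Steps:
Y = 38453 (Y = 7 - 1*(-38446) = 7 + 38446 = 38453)
1/(18501 + Y) = 1/(18501 + 38453) = 1/56954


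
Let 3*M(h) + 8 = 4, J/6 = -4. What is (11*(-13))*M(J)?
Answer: 572/3 ≈ 190.67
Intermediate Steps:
J = -24 (J = 6*(-4) = -24)
M(h) = -4/3 (M(h) = -8/3 + (⅓)*4 = -8/3 + 4/3 = -4/3)
(11*(-13))*M(J) = (11*(-13))*(-4/3) = -143*(-4/3) = 572/3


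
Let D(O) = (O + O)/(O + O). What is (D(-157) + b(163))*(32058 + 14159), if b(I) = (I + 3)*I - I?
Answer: 1243052432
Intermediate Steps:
D(O) = 1 (D(O) = (2*O)/((2*O)) = (2*O)*(1/(2*O)) = 1)
b(I) = -I + I*(3 + I) (b(I) = (3 + I)*I - I = I*(3 + I) - I = -I + I*(3 + I))
(D(-157) + b(163))*(32058 + 14159) = (1 + 163*(2 + 163))*(32058 + 14159) = (1 + 163*165)*46217 = (1 + 26895)*46217 = 26896*46217 = 1243052432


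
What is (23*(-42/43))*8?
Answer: -7728/43 ≈ -179.72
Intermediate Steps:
(23*(-42/43))*8 = -966/43*8 = -7728/43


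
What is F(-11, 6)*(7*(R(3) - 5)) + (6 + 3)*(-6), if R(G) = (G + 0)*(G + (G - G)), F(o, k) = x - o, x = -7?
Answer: 58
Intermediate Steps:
F(o, k) = -7 - o
R(G) = G² (R(G) = G*(G + 0) = G*G = G²)
F(-11, 6)*(7*(R(3) - 5)) + (6 + 3)*(-6) = (-7 - 1*(-11))*(7*(3² - 5)) + (6 + 3)*(-6) = (-7 + 11)*(7*(9 - 5)) + 9*(-6) = 4*(7*4) - 54 = 4*28 - 54 = 112 - 54 = 58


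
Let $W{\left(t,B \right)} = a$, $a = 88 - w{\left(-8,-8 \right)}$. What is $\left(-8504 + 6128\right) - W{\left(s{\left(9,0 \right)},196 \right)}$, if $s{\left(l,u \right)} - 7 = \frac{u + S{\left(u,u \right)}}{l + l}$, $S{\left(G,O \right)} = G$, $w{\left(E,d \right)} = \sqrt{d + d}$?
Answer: $-2464 + 4 i \approx -2464.0 + 4.0 i$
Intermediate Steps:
$w{\left(E,d \right)} = \sqrt{2} \sqrt{d}$ ($w{\left(E,d \right)} = \sqrt{2 d} = \sqrt{2} \sqrt{d}$)
$s{\left(l,u \right)} = 7 + \frac{u}{l}$ ($s{\left(l,u \right)} = 7 + \frac{u + u}{l + l} = 7 + \frac{2 u}{2 l} = 7 + 2 u \frac{1}{2 l} = 7 + \frac{u}{l}$)
$a = 88 - 4 i$ ($a = 88 - \sqrt{2} \sqrt{-8} = 88 - \sqrt{2} \cdot 2 i \sqrt{2} = 88 - 4 i \approx 88.0 - 4.0 i$)
$W{\left(t,B \right)} = 88 - 4 i$
$\left(-8504 + 6128\right) - W{\left(s{\left(9,0 \right)},196 \right)} = \left(-8504 + 6128\right) - \left(88 - 4 i\right) = -2376 - \left(88 - 4 i\right) = -2464 + 4 i$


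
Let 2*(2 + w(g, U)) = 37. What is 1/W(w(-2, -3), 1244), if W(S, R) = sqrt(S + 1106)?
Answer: sqrt(4490)/2245 ≈ 0.029847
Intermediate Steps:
w(g, U) = 33/2 (w(g, U) = -2 + (1/2)*37 = -2 + 37/2 = 33/2)
W(S, R) = sqrt(1106 + S)
1/W(w(-2, -3), 1244) = 1/(sqrt(1106 + 33/2)) = 1/(sqrt(2245/2)) = 1/(sqrt(4490)/2) = sqrt(4490)/2245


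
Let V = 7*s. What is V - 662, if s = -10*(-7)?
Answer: -172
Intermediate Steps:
s = 70
V = 490 (V = 7*70 = 490)
V - 662 = 490 - 662 = -172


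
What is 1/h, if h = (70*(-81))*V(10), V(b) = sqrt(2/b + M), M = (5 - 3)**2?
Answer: -sqrt(105)/119070 ≈ -8.6058e-5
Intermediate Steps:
M = 4 (M = 2**2 = 4)
V(b) = sqrt(4 + 2/b) (V(b) = sqrt(2/b + 4) = sqrt(4 + 2/b))
h = -1134*sqrt(105) (h = (70*(-81))*sqrt(4 + 2/10) = -5670*sqrt(4 + 2*(1/10)) = -5670*sqrt(4 + 1/5) = -1134*sqrt(105) ≈ -11620.)
1/h = 1/(-1134*sqrt(105)) = -sqrt(105)/119070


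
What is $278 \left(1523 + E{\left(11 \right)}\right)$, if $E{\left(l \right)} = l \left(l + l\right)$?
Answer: $490670$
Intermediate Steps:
$E{\left(l \right)} = 2 l^{2}$ ($E{\left(l \right)} = l 2 l = 2 l^{2}$)
$278 \left(1523 + E{\left(11 \right)}\right) = 278 \left(1523 + 2 \cdot 11^{2}\right) = 278 \left(1523 + 2 \cdot 121\right) = 278 \left(1523 + 242\right) = 278 \cdot 1765 = 490670$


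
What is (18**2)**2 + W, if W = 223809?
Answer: 328785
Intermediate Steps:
(18**2)**2 + W = (18**2)**2 + 223809 = 324**2 + 223809 = 104976 + 223809 = 328785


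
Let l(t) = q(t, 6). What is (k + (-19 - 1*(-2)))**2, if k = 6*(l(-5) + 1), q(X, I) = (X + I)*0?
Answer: 121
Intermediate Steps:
q(X, I) = 0 (q(X, I) = (I + X)*0 = 0)
l(t) = 0
k = 6 (k = 6*(0 + 1) = 6*1 = 6)
(k + (-19 - 1*(-2)))**2 = (6 + (-19 - 1*(-2)))**2 = (6 + (-19 + 2))**2 = (6 - 17)**2 = (-11)**2 = 121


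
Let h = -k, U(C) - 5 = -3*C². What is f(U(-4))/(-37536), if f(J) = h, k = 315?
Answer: 105/12512 ≈ 0.0083919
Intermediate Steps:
U(C) = 5 - 3*C²
h = -315 (h = -1*315 = -315)
f(J) = -315
f(U(-4))/(-37536) = -315/(-37536) = -315*(-1/37536) = 105/12512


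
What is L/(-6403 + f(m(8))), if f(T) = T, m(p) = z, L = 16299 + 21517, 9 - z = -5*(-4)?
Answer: -18908/3207 ≈ -5.8959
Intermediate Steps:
z = -11 (z = 9 - (-5)*(-4) = 9 - 1*20 = 9 - 20 = -11)
L = 37816
m(p) = -11
L/(-6403 + f(m(8))) = 37816/(-6403 - 11) = 37816/(-6414) = 37816*(-1/6414) = -18908/3207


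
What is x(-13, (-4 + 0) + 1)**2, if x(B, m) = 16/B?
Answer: 256/169 ≈ 1.5148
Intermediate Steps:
x(-13, (-4 + 0) + 1)**2 = (16/(-13))**2 = (16*(-1/13))**2 = (-16/13)**2 = 256/169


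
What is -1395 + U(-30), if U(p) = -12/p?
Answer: -6973/5 ≈ -1394.6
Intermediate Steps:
-1395 + U(-30) = -1395 - 12/(-30) = -1395 - 12*(-1/30) = -1395 + ⅖ = -6973/5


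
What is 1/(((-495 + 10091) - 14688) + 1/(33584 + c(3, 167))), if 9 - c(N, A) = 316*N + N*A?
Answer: -32144/163677247 ≈ -0.00019639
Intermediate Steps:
c(N, A) = 9 - 316*N - A*N (c(N, A) = 9 - (316*N + N*A) = 9 - (316*N + A*N) = 9 + (-316*N - A*N) = 9 - 316*N - A*N)
1/(((-495 + 10091) - 14688) + 1/(33584 + c(3, 167))) = 1/(((-495 + 10091) - 14688) + 1/(33584 + (9 - 316*3 - 1*167*3))) = 1/((9596 - 14688) + 1/(33584 + (9 - 948 - 501))) = 1/(-5092 + 1/(33584 - 1440)) = 1/(-5092 + 1/32144) = 1/(-163677247/32144) = -32144/163677247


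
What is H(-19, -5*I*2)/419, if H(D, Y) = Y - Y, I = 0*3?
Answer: 0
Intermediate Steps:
I = 0
H(D, Y) = 0
H(-19, -5*I*2)/419 = 0/419 = 0*(1/419) = 0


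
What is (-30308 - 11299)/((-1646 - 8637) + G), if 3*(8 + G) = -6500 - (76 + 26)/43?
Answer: 5367303/1607141 ≈ 3.3397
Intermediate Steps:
G = -280634/129 (G = -8 + (-6500 - (76 + 26)/43)/3 = -8 + (-6500 - 102/43)/3 = -8 + (⅓)*(-279602/43) = -8 - 279602/129 = -280634/129 ≈ -2175.5)
(-30308 - 11299)/((-1646 - 8637) + G) = (-30308 - 11299)/((-1646 - 8637) - 280634/129) = -41607/(-10283 - 280634/129) = -41607/(-1607141/129) = -41607*(-129/1607141) = 5367303/1607141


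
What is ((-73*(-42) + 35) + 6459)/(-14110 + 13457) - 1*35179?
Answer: -22981447/653 ≈ -35194.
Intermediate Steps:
((-73*(-42) + 35) + 6459)/(-14110 + 13457) - 1*35179 = ((3066 + 35) + 6459)/(-653) - 35179 = (3101 + 6459)*(-1/653) - 35179 = 9560*(-1/653) - 35179 = -9560/653 - 35179 = -22981447/653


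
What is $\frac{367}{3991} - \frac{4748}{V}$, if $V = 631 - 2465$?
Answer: $\frac{9811173}{3659747} \approx 2.6808$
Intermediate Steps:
$V = -1834$
$\frac{367}{3991} - \frac{4748}{V} = \frac{367}{3991} - \frac{4748}{-1834} = 367 \cdot \frac{1}{3991} - - \frac{2374}{917} = \frac{367}{3991} + \frac{2374}{917} = \frac{9811173}{3659747}$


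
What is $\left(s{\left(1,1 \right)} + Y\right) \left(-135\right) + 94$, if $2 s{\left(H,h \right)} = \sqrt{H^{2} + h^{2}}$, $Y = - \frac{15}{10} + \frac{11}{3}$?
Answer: $- \frac{397}{2} - \frac{135 \sqrt{2}}{2} \approx -293.96$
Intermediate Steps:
$Y = \frac{13}{6}$ ($Y = \left(-15\right) \frac{1}{10} + 11 \cdot \frac{1}{3} = - \frac{3}{2} + \frac{11}{3} = \frac{13}{6} \approx 2.1667$)
$s{\left(H,h \right)} = \frac{\sqrt{H^{2} + h^{2}}}{2}$
$\left(s{\left(1,1 \right)} + Y\right) \left(-135\right) + 94 = \left(\frac{\sqrt{1^{2} + 1^{2}}}{2} + \frac{13}{6}\right) \left(-135\right) + 94 = \left(\frac{\sqrt{1 + 1}}{2} + \frac{13}{6}\right) \left(-135\right) + 94 = \left(\frac{\sqrt{2}}{2} + \frac{13}{6}\right) \left(-135\right) + 94 = \left(\frac{13}{6} + \frac{\sqrt{2}}{2}\right) \left(-135\right) + 94 = \left(- \frac{585}{2} - \frac{135 \sqrt{2}}{2}\right) + 94 = - \frac{397}{2} - \frac{135 \sqrt{2}}{2}$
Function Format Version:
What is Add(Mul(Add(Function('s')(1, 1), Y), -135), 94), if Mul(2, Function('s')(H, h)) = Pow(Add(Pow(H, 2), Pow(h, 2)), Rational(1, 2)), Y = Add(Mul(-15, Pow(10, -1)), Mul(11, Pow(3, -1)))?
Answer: Add(Rational(-397, 2), Mul(Rational(-135, 2), Pow(2, Rational(1, 2)))) ≈ -293.96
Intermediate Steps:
Y = Rational(13, 6) (Y = Add(Mul(-15, Rational(1, 10)), Mul(11, Rational(1, 3))) = Add(Rational(-3, 2), Rational(11, 3)) = Rational(13, 6) ≈ 2.1667)
Function('s')(H, h) = Mul(Rational(1, 2), Pow(Add(Pow(H, 2), Pow(h, 2)), Rational(1, 2)))
Add(Mul(Add(Function('s')(1, 1), Y), -135), 94) = Add(Mul(Add(Mul(Rational(1, 2), Pow(Add(Pow(1, 2), Pow(1, 2)), Rational(1, 2))), Rational(13, 6)), -135), 94) = Add(Mul(Add(Mul(Rational(1, 2), Pow(Add(1, 1), Rational(1, 2))), Rational(13, 6)), -135), 94) = Add(Mul(Add(Mul(Rational(1, 2), Pow(2, Rational(1, 2))), Rational(13, 6)), -135), 94) = Add(Mul(Add(Rational(13, 6), Mul(Rational(1, 2), Pow(2, Rational(1, 2)))), -135), 94) = Add(Add(Rational(-585, 2), Mul(Rational(-135, 2), Pow(2, Rational(1, 2)))), 94) = Add(Rational(-397, 2), Mul(Rational(-135, 2), Pow(2, Rational(1, 2))))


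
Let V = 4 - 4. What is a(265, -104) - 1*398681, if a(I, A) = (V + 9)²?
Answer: -398600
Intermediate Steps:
V = 0
a(I, A) = 81 (a(I, A) = (0 + 9)² = 9² = 81)
a(265, -104) - 1*398681 = 81 - 1*398681 = 81 - 398681 = -398600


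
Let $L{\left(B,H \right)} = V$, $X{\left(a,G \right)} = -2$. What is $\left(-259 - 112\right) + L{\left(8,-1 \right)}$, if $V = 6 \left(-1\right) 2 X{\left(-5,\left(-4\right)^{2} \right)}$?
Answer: $-347$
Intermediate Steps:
$V = 24$ ($V = 6 \left(-1\right) 2 \left(-2\right) = \left(-6\right) 2 \left(-2\right) = \left(-12\right) \left(-2\right) = 24$)
$L{\left(B,H \right)} = 24$
$\left(-259 - 112\right) + L{\left(8,-1 \right)} = \left(-259 - 112\right) + 24 = -371 + 24 = -347$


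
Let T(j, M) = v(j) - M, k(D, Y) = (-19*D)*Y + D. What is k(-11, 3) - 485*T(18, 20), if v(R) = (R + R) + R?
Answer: -15874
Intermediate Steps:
k(D, Y) = D - 19*D*Y (k(D, Y) = -19*D*Y + D = D - 19*D*Y)
v(R) = 3*R (v(R) = 2*R + R = 3*R)
T(j, M) = -M + 3*j (T(j, M) = 3*j - M = -M + 3*j)
k(-11, 3) - 485*T(18, 20) = -11*(1 - 19*3) - 485*(-1*20 + 3*18) = -11*(1 - 57) - 485*(-20 + 54) = -11*(-56) - 485*34 = 616 - 16490 = -15874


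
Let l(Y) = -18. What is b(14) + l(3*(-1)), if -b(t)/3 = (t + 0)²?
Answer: -606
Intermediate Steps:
b(t) = -3*t² (b(t) = -3*(t + 0)² = -3*t²)
b(14) + l(3*(-1)) = -3*14² - 18 = -3*196 - 18 = -588 - 18 = -606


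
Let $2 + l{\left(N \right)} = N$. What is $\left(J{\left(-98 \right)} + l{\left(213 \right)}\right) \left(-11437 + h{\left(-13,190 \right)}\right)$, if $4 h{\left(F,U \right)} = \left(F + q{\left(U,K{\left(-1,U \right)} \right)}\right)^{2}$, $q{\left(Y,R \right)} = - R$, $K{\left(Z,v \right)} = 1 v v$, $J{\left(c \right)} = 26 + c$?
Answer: $\frac{181270319919}{4} \approx 4.5318 \cdot 10^{10}$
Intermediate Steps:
$K{\left(Z,v \right)} = v^{2}$ ($K{\left(Z,v \right)} = v v = v^{2}$)
$l{\left(N \right)} = -2 + N$
$h{\left(F,U \right)} = \frac{\left(F - U^{2}\right)^{2}}{4}$
$\left(J{\left(-98 \right)} + l{\left(213 \right)}\right) \left(-11437 + h{\left(-13,190 \right)}\right) = \left(\left(26 - 98\right) + \left(-2 + 213\right)\right) \left(-11437 + \frac{\left(-13 - 190^{2}\right)^{2}}{4}\right) = \left(-72 + 211\right) \left(-11437 + \frac{\left(-13 - 36100\right)^{2}}{4}\right) = 139 \left(-11437 + \frac{\left(-13 - 36100\right)^{2}}{4}\right) = 139 \left(-11437 + \frac{\left(-36113\right)^{2}}{4}\right) = 139 \left(-11437 + \frac{1}{4} \cdot 1304148769\right) = 139 \left(-11437 + \frac{1304148769}{4}\right) = 139 \cdot \frac{1304103021}{4} = \frac{181270319919}{4}$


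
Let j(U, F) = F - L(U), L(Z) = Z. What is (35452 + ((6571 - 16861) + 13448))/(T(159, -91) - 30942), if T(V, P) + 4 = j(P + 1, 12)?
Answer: -1755/1402 ≈ -1.2518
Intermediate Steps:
j(U, F) = F - U
T(V, P) = 7 - P (T(V, P) = -4 + (12 - (P + 1)) = -4 + (12 - (1 + P)) = -4 + (12 + (-1 - P)) = -4 + (11 - P) = 7 - P)
(35452 + ((6571 - 16861) + 13448))/(T(159, -91) - 30942) = (35452 + ((6571 - 16861) + 13448))/((7 - 1*(-91)) - 30942) = (35452 + (-10290 + 13448))/((7 + 91) - 30942) = (35452 + 3158)/(98 - 30942) = 38610/(-30844) = 38610*(-1/30844) = -1755/1402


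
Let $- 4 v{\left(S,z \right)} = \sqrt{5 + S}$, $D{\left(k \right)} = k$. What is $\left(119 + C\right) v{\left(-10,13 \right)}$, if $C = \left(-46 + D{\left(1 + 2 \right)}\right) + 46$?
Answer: $- \frac{61 i \sqrt{5}}{2} \approx - 68.2 i$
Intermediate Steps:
$v{\left(S,z \right)} = - \frac{\sqrt{5 + S}}{4}$
$C = 3$ ($C = \left(-46 + \left(1 + 2\right)\right) + 46 = \left(-46 + 3\right) + 46 = -43 + 46 = 3$)
$\left(119 + C\right) v{\left(-10,13 \right)} = \left(119 + 3\right) \left(- \frac{\sqrt{5 - 10}}{4}\right) = 122 \left(- \frac{\sqrt{-5}}{4}\right) = 122 \left(- \frac{i \sqrt{5}}{4}\right) = - \frac{61 i \sqrt{5}}{2}$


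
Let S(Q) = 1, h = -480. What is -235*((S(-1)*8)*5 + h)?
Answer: 103400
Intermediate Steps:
-235*((S(-1)*8)*5 + h) = -235*((1*8)*5 - 480) = -235*(8*5 - 480) = -235*(40 - 480) = -235*(-440) = 103400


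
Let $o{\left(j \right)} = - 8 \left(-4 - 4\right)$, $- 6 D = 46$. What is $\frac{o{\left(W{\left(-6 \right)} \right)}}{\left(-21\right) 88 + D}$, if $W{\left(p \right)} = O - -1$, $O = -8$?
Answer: $- \frac{192}{5567} \approx -0.034489$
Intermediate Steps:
$D = - \frac{23}{3}$ ($D = \left(- \frac{1}{6}\right) 46 = - \frac{23}{3} \approx -7.6667$)
$W{\left(p \right)} = -7$ ($W{\left(p \right)} = -8 - -1 = -8 + 1 = -7$)
$o{\left(j \right)} = 64$ ($o{\left(j \right)} = \left(-8\right) \left(-8\right) = 64$)
$\frac{o{\left(W{\left(-6 \right)} \right)}}{\left(-21\right) 88 + D} = \frac{64}{\left(-21\right) 88 - \frac{23}{3}} = \frac{64}{-1848 - \frac{23}{3}} = \frac{64}{- \frac{5567}{3}} = 64 \left(- \frac{3}{5567}\right) = - \frac{192}{5567}$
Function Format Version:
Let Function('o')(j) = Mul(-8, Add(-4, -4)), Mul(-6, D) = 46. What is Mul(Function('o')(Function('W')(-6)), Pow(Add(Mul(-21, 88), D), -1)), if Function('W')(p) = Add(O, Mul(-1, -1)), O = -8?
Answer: Rational(-192, 5567) ≈ -0.034489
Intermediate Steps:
D = Rational(-23, 3) (D = Mul(Rational(-1, 6), 46) = Rational(-23, 3) ≈ -7.6667)
Function('W')(p) = -7 (Function('W')(p) = Add(-8, Mul(-1, -1)) = Add(-8, 1) = -7)
Function('o')(j) = 64 (Function('o')(j) = Mul(-8, -8) = 64)
Mul(Function('o')(Function('W')(-6)), Pow(Add(Mul(-21, 88), D), -1)) = Mul(64, Pow(Add(Mul(-21, 88), Rational(-23, 3)), -1)) = Mul(64, Pow(Add(-1848, Rational(-23, 3)), -1)) = Mul(64, Pow(Rational(-5567, 3), -1)) = Mul(64, Rational(-3, 5567)) = Rational(-192, 5567)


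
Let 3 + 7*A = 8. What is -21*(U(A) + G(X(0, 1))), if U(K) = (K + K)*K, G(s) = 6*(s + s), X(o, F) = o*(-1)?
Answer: -150/7 ≈ -21.429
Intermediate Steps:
X(o, F) = -o
G(s) = 12*s (G(s) = 6*(2*s) = 12*s)
A = 5/7 (A = -3/7 + (⅐)*8 = -3/7 + 8/7 = 5/7 ≈ 0.71429)
U(K) = 2*K² (U(K) = (2*K)*K = 2*K²)
-21*(U(A) + G(X(0, 1))) = -21*(2*(5/7)² + 12*(-1*0)) = -21*(2*(25/49) + 12*0) = -21*(50/49 + 0) = -21*50/49 = -150/7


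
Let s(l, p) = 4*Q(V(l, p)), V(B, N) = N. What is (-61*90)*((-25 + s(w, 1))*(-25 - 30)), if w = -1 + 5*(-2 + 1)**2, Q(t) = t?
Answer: -6340950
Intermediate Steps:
w = 4 (w = -1 + 5*(-1)**2 = -1 + 5*1 = -1 + 5 = 4)
s(l, p) = 4*p
(-61*90)*((-25 + s(w, 1))*(-25 - 30)) = (-61*90)*((-25 + 4*1)*(-25 - 30)) = -5490*(-25 + 4)*(-55) = -(-115290)*(-55) = -5490*1155 = -6340950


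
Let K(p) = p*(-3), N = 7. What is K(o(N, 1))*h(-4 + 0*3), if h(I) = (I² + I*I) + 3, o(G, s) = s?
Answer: -105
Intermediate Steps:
h(I) = 3 + 2*I² (h(I) = (I² + I²) + 3 = 2*I² + 3 = 3 + 2*I²)
K(p) = -3*p
K(o(N, 1))*h(-4 + 0*3) = (-3*1)*(3 + 2*(-4 + 0*3)²) = -3*(3 + 2*(-4 + 0)²) = -3*(3 + 2*(-4)²) = -3*(3 + 2*16) = -3*(3 + 32) = -3*35 = -105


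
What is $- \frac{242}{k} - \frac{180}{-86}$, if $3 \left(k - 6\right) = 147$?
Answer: $- \frac{496}{215} \approx -2.307$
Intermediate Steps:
$k = 55$ ($k = 6 + \frac{1}{3} \cdot 147 = 6 + 49 = 55$)
$- \frac{242}{k} - \frac{180}{-86} = - \frac{242}{55} - \frac{180}{-86} = \left(-242\right) \frac{1}{55} - - \frac{90}{43} = - \frac{22}{5} + \frac{90}{43} = - \frac{496}{215}$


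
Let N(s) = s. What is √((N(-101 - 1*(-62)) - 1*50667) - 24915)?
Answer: I*√75621 ≈ 274.99*I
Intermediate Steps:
√((N(-101 - 1*(-62)) - 1*50667) - 24915) = √(((-101 - 1*(-62)) - 1*50667) - 24915) = √(((-101 + 62) - 50667) - 24915) = √((-39 - 50667) - 24915) = √(-50706 - 24915) = √(-75621) = I*√75621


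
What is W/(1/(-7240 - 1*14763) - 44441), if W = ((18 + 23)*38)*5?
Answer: -85701685/488917662 ≈ -0.17529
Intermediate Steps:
W = 7790 (W = (41*38)*5 = 1558*5 = 7790)
W/(1/(-7240 - 1*14763) - 44441) = 7790/(1/(-7240 - 1*14763) - 44441) = 7790/(1/(-7240 - 14763) - 44441) = 7790/(1/(-22003) - 44441) = 7790/(-1/22003 - 44441) = 7790/(-977835324/22003) = 7790*(-22003/977835324) = -85701685/488917662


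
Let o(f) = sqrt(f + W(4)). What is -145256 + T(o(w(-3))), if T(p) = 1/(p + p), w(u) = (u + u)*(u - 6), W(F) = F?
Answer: -145256 + sqrt(58)/116 ≈ -1.4526e+5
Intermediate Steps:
w(u) = 2*u*(-6 + u) (w(u) = (2*u)*(-6 + u) = 2*u*(-6 + u))
o(f) = sqrt(4 + f) (o(f) = sqrt(f + 4) = sqrt(4 + f))
T(p) = 1/(2*p)
-145256 + T(o(w(-3))) = -145256 + 1/(2*(sqrt(4 + 2*(-3)*(-6 - 3)))) = -145256 + 1/(2*(sqrt(4 + 2*(-3)*(-9)))) = -145256 + 1/(2*(sqrt(4 + 54))) = -145256 + 1/(2*(sqrt(58))) = -145256 + (sqrt(58)/58)/2 = -145256 + sqrt(58)/116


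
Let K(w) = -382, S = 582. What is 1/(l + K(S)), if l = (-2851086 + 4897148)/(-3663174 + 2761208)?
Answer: -450983/173298537 ≈ -0.0026023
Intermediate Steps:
l = -1023031/450983 (l = 2046062/(-901966) = 2046062*(-1/901966) = -1023031/450983 ≈ -2.2684)
1/(l + K(S)) = 1/(-1023031/450983 - 382) = 1/(-173298537/450983) = -450983/173298537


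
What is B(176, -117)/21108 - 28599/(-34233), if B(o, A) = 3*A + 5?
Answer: 98637179/120431694 ≈ 0.81903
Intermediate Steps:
B(o, A) = 5 + 3*A
B(176, -117)/21108 - 28599/(-34233) = (5 + 3*(-117))/21108 - 28599/(-34233) = (5 - 351)*(1/21108) - 28599*(-1/34233) = -346*1/21108 + 9533/11411 = -173/10554 + 9533/11411 = 98637179/120431694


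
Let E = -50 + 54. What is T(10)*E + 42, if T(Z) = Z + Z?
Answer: 122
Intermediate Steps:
T(Z) = 2*Z
E = 4
T(10)*E + 42 = (2*10)*4 + 42 = 20*4 + 42 = 80 + 42 = 122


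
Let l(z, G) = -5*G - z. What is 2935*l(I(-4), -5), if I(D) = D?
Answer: 85115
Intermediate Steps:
l(z, G) = -z - 5*G
2935*l(I(-4), -5) = 2935*(-1*(-4) - 5*(-5)) = 2935*(4 + 25) = 2935*29 = 85115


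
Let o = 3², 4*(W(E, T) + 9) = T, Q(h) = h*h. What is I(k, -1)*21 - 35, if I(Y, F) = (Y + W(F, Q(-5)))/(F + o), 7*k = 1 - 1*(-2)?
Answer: -1315/32 ≈ -41.094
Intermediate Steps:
Q(h) = h²
W(E, T) = -9 + T/4
o = 9
k = 3/7 (k = (1 - 1*(-2))/7 = (1 + 2)/7 = (⅐)*3 = 3/7 ≈ 0.42857)
I(Y, F) = (-11/4 + Y)/(9 + F) (I(Y, F) = (Y + (-9 + (¼)*(-5)²))/(F + 9) = (Y + (-9 + (¼)*25))/(9 + F) = (Y + (-9 + 25/4))/(9 + F) = (Y - 11/4)/(9 + F) = (-11/4 + Y)/(9 + F))
I(k, -1)*21 - 35 = ((-11/4 + 3/7)/(9 - 1))*21 - 35 = (-65/28/8)*21 - 35 = ((⅛)*(-65/28))*21 - 35 = -65/224*21 - 35 = -195/32 - 35 = -1315/32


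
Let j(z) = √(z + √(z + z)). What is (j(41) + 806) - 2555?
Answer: -1749 + √(41 + √82) ≈ -1741.9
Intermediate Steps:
j(z) = √(z + √2*√z) (j(z) = √(z + √(2*z)) = √(z + √2*√z))
(j(41) + 806) - 2555 = (√(41 + √2*√41) + 806) - 2555 = (√(41 + √82) + 806) - 2555 = (806 + √(41 + √82)) - 2555 = -1749 + √(41 + √82)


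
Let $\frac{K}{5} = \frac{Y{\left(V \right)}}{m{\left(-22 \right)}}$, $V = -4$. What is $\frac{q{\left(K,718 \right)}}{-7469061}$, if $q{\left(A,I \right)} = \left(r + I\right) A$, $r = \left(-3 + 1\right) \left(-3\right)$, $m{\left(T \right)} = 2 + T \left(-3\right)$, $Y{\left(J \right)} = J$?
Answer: $\frac{3620}{126974037} \approx 2.851 \cdot 10^{-5}$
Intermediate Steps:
$m{\left(T \right)} = 2 - 3 T$
$K = - \frac{5}{17}$ ($K = 5 \left(- \frac{4}{2 - -66}\right) = 5 \left(- \frac{4}{2 + 66}\right) = 5 \left(- \frac{4}{68}\right) = 5 \left(\left(-4\right) \frac{1}{68}\right) = 5 \left(- \frac{1}{17}\right) = - \frac{5}{17} \approx -0.29412$)
$r = 6$ ($r = \left(-2\right) \left(-3\right) = 6$)
$q{\left(A,I \right)} = A \left(6 + I\right)$ ($q{\left(A,I \right)} = \left(6 + I\right) A = A \left(6 + I\right)$)
$\frac{q{\left(K,718 \right)}}{-7469061} = \frac{\left(- \frac{5}{17}\right) \left(6 + 718\right)}{-7469061} = \left(- \frac{5}{17}\right) 724 \left(- \frac{1}{7469061}\right) = \left(- \frac{3620}{17}\right) \left(- \frac{1}{7469061}\right) = \frac{3620}{126974037}$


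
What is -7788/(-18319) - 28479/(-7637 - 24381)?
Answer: 110151855/83791106 ≈ 1.3146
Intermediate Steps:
-7788/(-18319) - 28479/(-7637 - 24381) = -7788*(-1/18319) - 28479/(-32018) = 7788/18319 - 28479*(-1/32018) = 7788/18319 + 28479/32018 = 110151855/83791106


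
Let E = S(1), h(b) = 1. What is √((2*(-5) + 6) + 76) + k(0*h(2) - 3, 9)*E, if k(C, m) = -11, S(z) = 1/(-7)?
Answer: 11/7 + 6*√2 ≈ 10.057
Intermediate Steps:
S(z) = -⅐
E = -⅐ ≈ -0.14286
√((2*(-5) + 6) + 76) + k(0*h(2) - 3, 9)*E = √((2*(-5) + 6) + 76) - 11*(-⅐) = √((-10 + 6) + 76) + 11/7 = √(-4 + 76) + 11/7 = √72 + 11/7 = 6*√2 + 11/7 = 11/7 + 6*√2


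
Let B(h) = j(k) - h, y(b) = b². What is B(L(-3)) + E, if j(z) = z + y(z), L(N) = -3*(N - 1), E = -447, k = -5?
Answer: -439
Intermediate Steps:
L(N) = 3 - 3*N (L(N) = -3*(-1 + N) = 3 - 3*N)
j(z) = z + z²
B(h) = 20 - h (B(h) = -5*(1 - 5) - h = -5*(-4) - h = 20 - h)
B(L(-3)) + E = (20 - (3 - 3*(-3))) - 447 = (20 - (3 + 9)) - 447 = (20 - 1*12) - 447 = (20 - 12) - 447 = 8 - 447 = -439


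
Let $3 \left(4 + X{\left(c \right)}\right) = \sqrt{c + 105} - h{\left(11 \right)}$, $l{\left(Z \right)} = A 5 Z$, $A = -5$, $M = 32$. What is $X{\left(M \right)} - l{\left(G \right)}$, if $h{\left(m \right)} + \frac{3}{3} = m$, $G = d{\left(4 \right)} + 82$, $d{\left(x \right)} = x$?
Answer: $\frac{6428}{3} + \frac{\sqrt{137}}{3} \approx 2146.6$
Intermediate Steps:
$G = 86$ ($G = 4 + 82 = 86$)
$l{\left(Z \right)} = - 25 Z$ ($l{\left(Z \right)} = \left(-5\right) 5 Z = - 25 Z$)
$h{\left(m \right)} = -1 + m$
$X{\left(c \right)} = - \frac{22}{3} + \frac{\sqrt{105 + c}}{3}$ ($X{\left(c \right)} = -4 + \frac{\sqrt{c + 105} - \left(-1 + 11\right)}{3} = -4 + \frac{\sqrt{105 + c} - 10}{3} = -4 + \frac{-10 + \sqrt{105 + c}}{3} = -4 + \left(- \frac{10}{3} + \frac{\sqrt{105 + c}}{3}\right) = - \frac{22}{3} + \frac{\sqrt{105 + c}}{3}$)
$X{\left(M \right)} - l{\left(G \right)} = \left(- \frac{22}{3} + \frac{\sqrt{105 + 32}}{3}\right) - \left(-25\right) 86 = \left(- \frac{22}{3} + \frac{\sqrt{137}}{3}\right) - -2150 = \left(- \frac{22}{3} + \frac{\sqrt{137}}{3}\right) + 2150 = \frac{6428}{3} + \frac{\sqrt{137}}{3}$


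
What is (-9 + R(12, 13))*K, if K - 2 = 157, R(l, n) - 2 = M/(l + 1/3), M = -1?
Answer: -41658/37 ≈ -1125.9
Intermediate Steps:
R(l, n) = 2 - 1/(1/3 + l) (R(l, n) = 2 - 1/(l + 1/3) = 2 - 1/(1/3 + l))
K = 159 (K = 2 + 157 = 159)
(-9 + R(12, 13))*K = (-9 + (-1 + 6*12)/(1 + 3*12))*159 = (-9 + (-1 + 72)/(1 + 36))*159 = (-9 + 71/37)*159 = -262/37*159 = -41658/37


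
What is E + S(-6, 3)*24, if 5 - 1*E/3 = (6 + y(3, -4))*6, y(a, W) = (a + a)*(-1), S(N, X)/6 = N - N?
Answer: 15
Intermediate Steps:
S(N, X) = 0 (S(N, X) = 6*(N - N) = 6*0 = 0)
y(a, W) = -2*a (y(a, W) = (2*a)*(-1) = -2*a)
E = 15 (E = 15 - 3*(6 - 2*3)*6 = 15 - 3*(6 - 6)*6 = 15 - 0*6 = 15 - 3*0 = 15 + 0 = 15)
E + S(-6, 3)*24 = 15 + 0*24 = 15 + 0 = 15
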